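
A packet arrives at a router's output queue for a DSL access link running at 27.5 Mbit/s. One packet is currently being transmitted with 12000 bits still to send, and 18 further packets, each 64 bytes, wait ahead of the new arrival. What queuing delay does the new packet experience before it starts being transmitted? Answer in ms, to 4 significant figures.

0.7715 ms

Each queued packet: L/R = 512/27500000 = 0.0186182 ms.
18 queued → 0.335127 ms.
Plus remaining 12000 bits of current packet: 0.436364 ms.
Queuing delay = 0.7715 ms.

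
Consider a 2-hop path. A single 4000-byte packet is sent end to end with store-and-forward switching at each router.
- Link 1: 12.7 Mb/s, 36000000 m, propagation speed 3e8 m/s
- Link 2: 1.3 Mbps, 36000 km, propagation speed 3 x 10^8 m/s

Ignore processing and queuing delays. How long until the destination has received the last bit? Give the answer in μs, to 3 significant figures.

267000 μs

L = 4000 × 8 = 32000 bits.
Transmission delays (L/R per hop): 2519.69, 24615.4 μs; sum = 27135.1 μs.
Propagation delays (d/s per hop): 120000, 120000 μs; sum = 240000 μs.
End-to-end = 267000 μs.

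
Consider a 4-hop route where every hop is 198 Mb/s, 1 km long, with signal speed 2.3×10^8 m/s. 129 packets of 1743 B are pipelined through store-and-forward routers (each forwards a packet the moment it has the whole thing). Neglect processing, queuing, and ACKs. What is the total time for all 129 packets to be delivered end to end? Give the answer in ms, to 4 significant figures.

9.313 ms

Per-hop transmission t_tx = L/R = 13944/198000000 = 0.0704242 ms.
Per-hop propagation t_prop = 1000/2.3e+08 = 0.00434783 ms.
Pipeline fill: first packet needs 4·t_tx to clear all hops; remaining 128 packets each add one t_tx.
Total = (4+129-1)·t_tx + 4·t_prop = 132·0.0704242 + 4·0.00434783 = 9.313 ms.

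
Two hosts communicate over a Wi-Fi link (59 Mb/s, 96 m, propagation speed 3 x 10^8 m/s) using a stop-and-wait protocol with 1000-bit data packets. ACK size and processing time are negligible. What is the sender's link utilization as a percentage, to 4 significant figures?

t_tx = L/R = 1000/59000000 = 1.69492e-05 s.
t_prop = 96/300000000 = 3.2e-07 s; RTT = 6.4e-07 s.
Cycle = t_tx + RTT = 1.75892e-05 s.
Utilization = t_tx / cycle = 1.69492e-05/1.75892e-05 = 96.36 %.

96.36 %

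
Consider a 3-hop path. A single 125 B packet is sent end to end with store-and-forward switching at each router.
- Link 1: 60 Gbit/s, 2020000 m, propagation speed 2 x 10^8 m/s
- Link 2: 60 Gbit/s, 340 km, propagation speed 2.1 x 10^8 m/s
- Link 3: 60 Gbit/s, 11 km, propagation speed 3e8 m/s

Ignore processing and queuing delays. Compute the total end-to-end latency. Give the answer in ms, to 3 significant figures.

11.8 ms

L = 125 × 8 = 1000 bits.
Transmission delay per hop = L/R = 1000/60000000000 = 1.66667e-05 ms; 3 hops → 5e-05 ms.
Propagation delays (d/s per hop): 10.1, 1.61905, 0.0366667 ms; sum = 11.7557 ms.
End-to-end = 11.8 ms.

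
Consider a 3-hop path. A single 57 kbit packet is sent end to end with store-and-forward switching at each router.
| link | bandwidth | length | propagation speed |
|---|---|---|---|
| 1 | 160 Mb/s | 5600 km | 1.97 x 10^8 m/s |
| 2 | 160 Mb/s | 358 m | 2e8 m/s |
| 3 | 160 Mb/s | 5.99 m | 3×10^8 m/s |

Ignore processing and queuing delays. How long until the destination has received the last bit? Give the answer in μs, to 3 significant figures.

29500 μs

L = 57000 bits.
Transmission delay per hop = L/R = 57000/160000000 = 356.25 μs; 3 hops → 1068.75 μs.
Propagation delays (d/s per hop): 28426.4, 1.79, 0.0199667 μs; sum = 28428.2 μs.
End-to-end = 29500 μs.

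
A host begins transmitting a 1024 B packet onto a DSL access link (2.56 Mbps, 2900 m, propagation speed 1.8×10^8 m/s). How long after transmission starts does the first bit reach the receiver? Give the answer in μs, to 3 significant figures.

First bit experiences only propagation delay: d/s = 2900/180000000 = 16.1 μs.

16.1 μs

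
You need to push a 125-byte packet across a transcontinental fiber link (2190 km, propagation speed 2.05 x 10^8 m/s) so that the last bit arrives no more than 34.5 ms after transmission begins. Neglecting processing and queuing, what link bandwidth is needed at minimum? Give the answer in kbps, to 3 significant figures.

42.0 kbps

L = 1000 bits.
Propagation delay = 2190000 / 2.05e+08 = 10.6829 ms.
Transmission budget = 34.5 − 10.6829 = 23.8171 ms.
R ≥ L / t_tx = 1000 bits / 0.0238171 s = 42.0 kbps.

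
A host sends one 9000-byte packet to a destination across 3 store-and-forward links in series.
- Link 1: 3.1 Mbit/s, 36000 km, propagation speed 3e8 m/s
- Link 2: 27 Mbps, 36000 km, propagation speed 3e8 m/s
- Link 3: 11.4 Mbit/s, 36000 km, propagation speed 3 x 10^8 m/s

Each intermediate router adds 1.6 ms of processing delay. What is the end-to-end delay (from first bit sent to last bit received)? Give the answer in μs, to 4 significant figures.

395400 μs

L = 9000 × 8 = 72000 bits.
Transmission delays (L/R per hop): 23225.8, 2666.67, 6315.79 μs; sum = 32208.3 μs.
Propagation delays (d/s per hop): 120000, 120000, 120000 μs; sum = 360000 μs.
Processing at 2 router(s): 2 × 1.6 ms = 3200 μs.
End-to-end = 395400 μs.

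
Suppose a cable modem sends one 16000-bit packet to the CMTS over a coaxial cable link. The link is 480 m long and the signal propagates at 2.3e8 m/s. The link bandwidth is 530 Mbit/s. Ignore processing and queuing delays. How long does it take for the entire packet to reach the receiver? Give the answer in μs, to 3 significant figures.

32.3 μs

Transmission delay = L/R = 16000 / 530000000 = 30.1887 μs.
Propagation delay = d/s = 480 m / 2.3e+08 m/s = 2.08696 μs.
Total = 32.3 μs.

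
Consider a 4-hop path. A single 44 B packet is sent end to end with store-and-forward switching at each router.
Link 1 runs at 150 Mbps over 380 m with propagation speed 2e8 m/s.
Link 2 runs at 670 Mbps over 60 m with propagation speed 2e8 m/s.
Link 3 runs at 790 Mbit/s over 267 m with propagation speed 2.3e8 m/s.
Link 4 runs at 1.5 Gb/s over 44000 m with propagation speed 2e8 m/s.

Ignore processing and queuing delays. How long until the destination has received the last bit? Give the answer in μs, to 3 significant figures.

227 μs

L = 44 × 8 = 352 bits.
Transmission delays (L/R per hop): 2.34667, 0.525373, 0.44557, 0.234667 μs; sum = 3.55228 μs.
Propagation delays (d/s per hop): 1.9, 0.3, 1.16087, 220 μs; sum = 223.361 μs.
End-to-end = 227 μs.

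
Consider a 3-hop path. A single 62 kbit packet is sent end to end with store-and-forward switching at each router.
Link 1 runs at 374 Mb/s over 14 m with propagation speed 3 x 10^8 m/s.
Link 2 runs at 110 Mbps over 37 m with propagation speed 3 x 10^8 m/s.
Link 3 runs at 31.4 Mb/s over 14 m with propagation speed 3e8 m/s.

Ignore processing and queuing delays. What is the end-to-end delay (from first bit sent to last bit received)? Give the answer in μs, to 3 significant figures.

2700 μs

L = 62000 bits.
Transmission delays (L/R per hop): 165.775, 563.636, 1974.52 μs; sum = 2703.93 μs.
Propagation delays (d/s per hop): 0.0466667, 0.123333, 0.0466667 μs; sum = 0.216667 μs.
End-to-end = 2700 μs.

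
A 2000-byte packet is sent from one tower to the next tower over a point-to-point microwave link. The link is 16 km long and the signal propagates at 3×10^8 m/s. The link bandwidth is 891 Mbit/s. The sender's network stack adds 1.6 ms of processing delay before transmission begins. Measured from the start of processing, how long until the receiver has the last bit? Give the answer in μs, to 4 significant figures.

L = 2000 × 8 = 16000 bits.
Transmission delay = L/R = 16000 / 891000000 = 17.9574 μs.
Propagation delay = d/s = 16000 m / 300000000 m/s = 53.3333 μs.
Plus processing delay 1.6 ms = 1600 μs.
Total = 1671 μs.

1671 μs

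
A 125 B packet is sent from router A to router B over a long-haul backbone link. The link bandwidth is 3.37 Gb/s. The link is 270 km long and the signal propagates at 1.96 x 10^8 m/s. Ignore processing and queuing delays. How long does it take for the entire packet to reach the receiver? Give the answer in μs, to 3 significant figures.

1380 μs

L = 125 × 8 = 1000 bits.
Transmission delay = L/R = 1000 / 3370000000 = 0.296736 μs.
Propagation delay = d/s = 270000 m / 196000000 m/s = 1377.55 μs.
Total = 1380 μs.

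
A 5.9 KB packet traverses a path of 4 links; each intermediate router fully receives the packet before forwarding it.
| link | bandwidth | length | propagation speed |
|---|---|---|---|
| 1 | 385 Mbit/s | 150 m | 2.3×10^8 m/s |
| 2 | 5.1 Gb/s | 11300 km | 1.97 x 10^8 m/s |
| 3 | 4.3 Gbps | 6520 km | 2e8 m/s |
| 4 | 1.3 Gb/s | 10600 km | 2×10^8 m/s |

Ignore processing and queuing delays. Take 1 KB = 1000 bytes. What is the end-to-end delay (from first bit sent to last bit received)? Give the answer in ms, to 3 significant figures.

143 ms

L = 47200 bits.
Transmission delays (L/R per hop): 0.122597, 0.0092549, 0.0109767, 0.0363077 ms; sum = 0.179137 ms.
Propagation delays (d/s per hop): 0.000652174, 57.3604, 32.6, 53 ms; sum = 142.961 ms.
End-to-end = 143 ms.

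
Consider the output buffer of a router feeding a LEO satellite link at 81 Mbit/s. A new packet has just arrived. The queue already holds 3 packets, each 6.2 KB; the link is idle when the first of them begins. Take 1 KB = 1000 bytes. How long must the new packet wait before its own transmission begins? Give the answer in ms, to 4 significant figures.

1.837 ms

Each queued packet: L/R = 49600/81000000 = 0.612346 ms.
3 queued → 1.83704 ms.
Queuing delay = 1.837 ms.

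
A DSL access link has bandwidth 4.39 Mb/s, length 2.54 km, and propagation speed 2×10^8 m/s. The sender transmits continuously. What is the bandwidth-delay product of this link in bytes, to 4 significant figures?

6.969 bytes

Propagation delay = 2540 / 200000000 = 1.27e-05 s.
BDP = R × t_prop = 4390000 × 1.27e-05 = 55.753 bits.
In bytes: 55.753/8 = 6.969 bytes.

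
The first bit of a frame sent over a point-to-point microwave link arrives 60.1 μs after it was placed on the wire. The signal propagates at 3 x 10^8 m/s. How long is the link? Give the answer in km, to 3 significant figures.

d = s × t_prop = 300000000 × 6.01e-05 = 18.0 km.

18.0 km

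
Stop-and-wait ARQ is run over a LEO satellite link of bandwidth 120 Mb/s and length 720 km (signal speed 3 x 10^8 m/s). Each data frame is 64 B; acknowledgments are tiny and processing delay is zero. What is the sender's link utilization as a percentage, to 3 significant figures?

0.0888 %

t_tx = L/R = 512/120000000 = 4.26667e-06 s.
t_prop = 720000/300000000 = 0.0024 s; RTT = 0.0048 s.
Cycle = t_tx + RTT = 0.00480427 s.
Utilization = t_tx / cycle = 4.26667e-06/0.00480427 = 0.0888 %.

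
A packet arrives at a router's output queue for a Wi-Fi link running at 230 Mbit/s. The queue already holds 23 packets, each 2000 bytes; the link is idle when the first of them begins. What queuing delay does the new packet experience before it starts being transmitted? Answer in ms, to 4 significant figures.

Each queued packet: L/R = 16000/230000000 = 0.0695652 ms.
23 queued → 1.6 ms.
Queuing delay = 1.600 ms.

1.600 ms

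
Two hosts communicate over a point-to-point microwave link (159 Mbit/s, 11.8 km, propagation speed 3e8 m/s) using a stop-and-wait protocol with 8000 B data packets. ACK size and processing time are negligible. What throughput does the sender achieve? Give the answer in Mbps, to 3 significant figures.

t_tx = L/R = 64000/159000000 = 0.000402516 s.
t_prop = 11800/300000000 = 3.93333e-05 s; RTT = 7.86667e-05 s.
Cycle = t_tx + RTT = 0.000481182 s.
Throughput = L / cycle = 64000 / 0.000481182 = 133 Mbps.

133 Mbps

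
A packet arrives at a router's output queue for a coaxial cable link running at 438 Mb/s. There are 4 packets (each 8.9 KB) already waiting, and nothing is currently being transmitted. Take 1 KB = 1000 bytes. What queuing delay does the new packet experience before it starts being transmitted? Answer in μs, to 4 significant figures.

Each queued packet: L/R = 71200/438000000 = 162.557 μs.
4 queued → 650.228 μs.
Queuing delay = 650.2 μs.

650.2 μs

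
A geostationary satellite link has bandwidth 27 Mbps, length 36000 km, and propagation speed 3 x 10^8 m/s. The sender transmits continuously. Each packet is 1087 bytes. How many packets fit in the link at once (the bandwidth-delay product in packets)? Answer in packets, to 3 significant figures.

373 packets

Propagation delay = 36000000 / 300000000 = 0.12 s.
BDP = R × t_prop = 27000000 × 0.12 = 3240000 bits.
In packets of 8696 bits: 373 packets.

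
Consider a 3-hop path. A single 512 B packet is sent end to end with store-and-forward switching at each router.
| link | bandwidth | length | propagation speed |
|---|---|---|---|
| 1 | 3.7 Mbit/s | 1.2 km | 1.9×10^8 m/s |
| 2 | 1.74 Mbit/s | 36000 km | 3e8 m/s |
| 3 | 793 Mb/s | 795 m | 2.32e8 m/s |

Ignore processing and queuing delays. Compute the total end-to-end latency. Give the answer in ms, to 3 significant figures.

L = 512 × 8 = 4096 bits.
Transmission delays (L/R per hop): 1.10703, 2.35402, 0.0051652 ms; sum = 3.46622 ms.
Propagation delays (d/s per hop): 0.00631579, 120, 0.00342672 ms; sum = 120.01 ms.
End-to-end = 123 ms.

123 ms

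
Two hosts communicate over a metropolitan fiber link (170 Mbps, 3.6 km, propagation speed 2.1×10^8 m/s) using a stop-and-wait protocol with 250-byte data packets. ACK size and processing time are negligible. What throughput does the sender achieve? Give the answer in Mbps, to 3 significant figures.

43.4 Mbps

t_tx = L/R = 2000/170000000 = 1.17647e-05 s.
t_prop = 3600/210000000 = 1.71429e-05 s; RTT = 3.42857e-05 s.
Cycle = t_tx + RTT = 4.60504e-05 s.
Throughput = L / cycle = 2000 / 4.60504e-05 = 43.4 Mbps.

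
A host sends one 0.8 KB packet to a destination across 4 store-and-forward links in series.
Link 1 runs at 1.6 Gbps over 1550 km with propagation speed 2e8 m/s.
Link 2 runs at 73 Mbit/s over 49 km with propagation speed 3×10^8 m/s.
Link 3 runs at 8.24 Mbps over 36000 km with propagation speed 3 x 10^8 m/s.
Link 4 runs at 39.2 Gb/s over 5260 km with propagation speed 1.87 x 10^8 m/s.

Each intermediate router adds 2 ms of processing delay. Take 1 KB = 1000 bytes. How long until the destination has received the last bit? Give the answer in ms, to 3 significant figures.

L = 6400 bits.
Transmission delays (L/R per hop): 0.004, 0.0876712, 0.776699, 0.000163265 ms; sum = 0.868534 ms.
Propagation delays (d/s per hop): 7.75, 0.163333, 120, 28.1283 ms; sum = 156.042 ms.
Processing at 3 router(s): 3 × 2 ms = 6 ms.
End-to-end = 163 ms.

163 ms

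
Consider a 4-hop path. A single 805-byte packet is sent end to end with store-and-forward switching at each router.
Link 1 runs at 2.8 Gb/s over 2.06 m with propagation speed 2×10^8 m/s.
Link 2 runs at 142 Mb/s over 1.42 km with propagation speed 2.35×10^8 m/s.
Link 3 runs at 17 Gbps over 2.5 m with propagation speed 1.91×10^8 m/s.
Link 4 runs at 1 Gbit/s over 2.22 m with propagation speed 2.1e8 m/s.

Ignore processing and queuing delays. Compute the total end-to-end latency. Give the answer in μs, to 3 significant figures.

60.5 μs

L = 805 × 8 = 6440 bits.
Transmission delays (L/R per hop): 2.3, 45.3521, 0.378824, 6.44 μs; sum = 54.4709 μs.
Propagation delays (d/s per hop): 0.0103, 6.04255, 0.013089, 0.0105714 μs; sum = 6.07651 μs.
End-to-end = 60.5 μs.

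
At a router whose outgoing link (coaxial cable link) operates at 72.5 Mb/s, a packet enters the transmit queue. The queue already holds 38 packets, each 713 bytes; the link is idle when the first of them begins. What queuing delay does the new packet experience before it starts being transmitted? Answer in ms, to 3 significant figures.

2.99 ms

Each queued packet: L/R = 5704/72500000 = 0.0786759 ms.
38 queued → 2.98968 ms.
Queuing delay = 2.99 ms.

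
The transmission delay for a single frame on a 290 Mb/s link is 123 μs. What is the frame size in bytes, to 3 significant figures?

L = R × t_tx = 290000000 b/s × 0.000123 s = 35670 bits.
In bytes: 35670 / 8 = 4460 bytes.

4460 bytes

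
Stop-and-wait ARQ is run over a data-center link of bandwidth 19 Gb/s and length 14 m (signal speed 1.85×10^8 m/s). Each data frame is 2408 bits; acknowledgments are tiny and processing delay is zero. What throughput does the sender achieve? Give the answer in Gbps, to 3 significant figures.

8.66 Gbps

t_tx = L/R = 2408/19000000000 = 1.26737e-07 s.
t_prop = 14/185000000 = 7.56757e-08 s; RTT = 1.51351e-07 s.
Cycle = t_tx + RTT = 2.78088e-07 s.
Throughput = L / cycle = 2408 / 2.78088e-07 = 8.66 Gbps.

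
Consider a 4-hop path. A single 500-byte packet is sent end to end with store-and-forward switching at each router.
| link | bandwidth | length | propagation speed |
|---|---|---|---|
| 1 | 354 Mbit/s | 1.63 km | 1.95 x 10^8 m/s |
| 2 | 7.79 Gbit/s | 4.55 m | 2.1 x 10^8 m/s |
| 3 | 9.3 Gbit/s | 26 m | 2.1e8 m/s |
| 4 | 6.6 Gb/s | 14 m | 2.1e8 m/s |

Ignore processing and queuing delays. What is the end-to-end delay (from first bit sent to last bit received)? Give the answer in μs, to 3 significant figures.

L = 500 × 8 = 4000 bits.
Transmission delays (L/R per hop): 11.2994, 0.513479, 0.430108, 0.606061 μs; sum = 12.8491 μs.
Propagation delays (d/s per hop): 8.35897, 0.0216667, 0.12381, 0.0666667 μs; sum = 8.57112 μs.
End-to-end = 21.4 μs.

21.4 μs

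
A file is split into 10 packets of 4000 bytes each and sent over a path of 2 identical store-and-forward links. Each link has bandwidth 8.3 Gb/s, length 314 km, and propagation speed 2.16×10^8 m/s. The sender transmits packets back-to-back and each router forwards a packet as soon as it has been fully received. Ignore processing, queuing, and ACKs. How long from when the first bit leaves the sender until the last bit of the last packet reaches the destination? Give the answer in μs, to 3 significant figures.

Per-hop transmission t_tx = L/R = 32000/8.3e+09 = 3.85542 μs.
Per-hop propagation t_prop = 314000/216000000 = 1453.7 μs.
Pipeline fill: first packet needs 2·t_tx to clear all hops; remaining 9 packets each add one t_tx.
Total = (2+10-1)·t_tx + 2·t_prop = 11·3.85542 + 2·1453.7 = 2950 μs.

2950 μs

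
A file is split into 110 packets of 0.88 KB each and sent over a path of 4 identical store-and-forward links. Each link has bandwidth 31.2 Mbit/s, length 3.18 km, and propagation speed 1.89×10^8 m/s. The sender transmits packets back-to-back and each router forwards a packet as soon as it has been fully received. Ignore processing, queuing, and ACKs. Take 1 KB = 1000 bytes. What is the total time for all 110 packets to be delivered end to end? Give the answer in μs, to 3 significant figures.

Per-hop transmission t_tx = L/R = 7040/31200000 = 225.641 μs.
Per-hop propagation t_prop = 3180/189000000 = 16.8254 μs.
Pipeline fill: first packet needs 4·t_tx to clear all hops; remaining 109 packets each add one t_tx.
Total = (4+110-1)·t_tx + 4·t_prop = 113·225.641 + 4·16.8254 = 25600 μs.

25600 μs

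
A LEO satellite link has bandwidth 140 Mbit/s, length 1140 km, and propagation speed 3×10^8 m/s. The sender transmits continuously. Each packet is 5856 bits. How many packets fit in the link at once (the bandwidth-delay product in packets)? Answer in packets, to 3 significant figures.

90.8 packets

Propagation delay = 1140000 / 300000000 = 0.0038 s.
BDP = R × t_prop = 140000000 × 0.0038 = 532000 bits.
In packets of 5856 bits: 90.8 packets.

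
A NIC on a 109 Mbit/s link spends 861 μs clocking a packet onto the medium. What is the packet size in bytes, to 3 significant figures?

11700 bytes

L = R × t_tx = 109000000 b/s × 0.000861 s = 93849 bits.
In bytes: 93849 / 8 = 11700 bytes.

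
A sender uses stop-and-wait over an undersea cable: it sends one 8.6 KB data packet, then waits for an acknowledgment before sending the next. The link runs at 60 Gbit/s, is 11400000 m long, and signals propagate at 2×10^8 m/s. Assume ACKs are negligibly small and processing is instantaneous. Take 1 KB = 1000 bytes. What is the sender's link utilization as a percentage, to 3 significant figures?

t_tx = L/R = 68800/60000000000 = 1.14667e-06 s.
t_prop = 11400000/200000000 = 0.057 s; RTT = 0.114 s.
Cycle = t_tx + RTT = 0.114001 s.
Utilization = t_tx / cycle = 1.14667e-06/0.114001 = 0.00101 %.

0.00101 %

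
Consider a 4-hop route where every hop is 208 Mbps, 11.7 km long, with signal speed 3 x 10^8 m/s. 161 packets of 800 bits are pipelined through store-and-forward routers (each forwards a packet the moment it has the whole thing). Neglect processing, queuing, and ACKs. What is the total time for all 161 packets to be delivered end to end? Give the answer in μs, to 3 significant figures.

787 μs

Per-hop transmission t_tx = L/R = 800/208000000 = 3.84615 μs.
Per-hop propagation t_prop = 11700/300000000 = 39 μs.
Pipeline fill: first packet needs 4·t_tx to clear all hops; remaining 160 packets each add one t_tx.
Total = (4+161-1)·t_tx + 4·t_prop = 164·3.84615 + 4·39 = 787 μs.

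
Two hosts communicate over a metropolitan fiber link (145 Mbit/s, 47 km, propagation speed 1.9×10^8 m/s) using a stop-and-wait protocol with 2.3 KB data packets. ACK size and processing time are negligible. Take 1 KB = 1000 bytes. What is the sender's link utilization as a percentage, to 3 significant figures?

20.4 %

t_tx = L/R = 18400/145000000 = 0.000126897 s.
t_prop = 47000/190000000 = 0.000247368 s; RTT = 0.000494737 s.
Cycle = t_tx + RTT = 0.000621633 s.
Utilization = t_tx / cycle = 0.000126897/0.000621633 = 20.4 %.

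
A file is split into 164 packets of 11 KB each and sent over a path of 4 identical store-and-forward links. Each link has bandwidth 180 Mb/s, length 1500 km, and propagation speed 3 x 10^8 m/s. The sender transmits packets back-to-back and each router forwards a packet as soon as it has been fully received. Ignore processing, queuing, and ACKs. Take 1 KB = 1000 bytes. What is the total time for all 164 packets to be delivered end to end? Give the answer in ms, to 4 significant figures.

101.6 ms

Per-hop transmission t_tx = L/R = 88000/180000000 = 0.488889 ms.
Per-hop propagation t_prop = 1500000/300000000 = 5 ms.
Pipeline fill: first packet needs 4·t_tx to clear all hops; remaining 163 packets each add one t_tx.
Total = (4+164-1)·t_tx + 4·t_prop = 167·0.488889 + 4·5 = 101.6 ms.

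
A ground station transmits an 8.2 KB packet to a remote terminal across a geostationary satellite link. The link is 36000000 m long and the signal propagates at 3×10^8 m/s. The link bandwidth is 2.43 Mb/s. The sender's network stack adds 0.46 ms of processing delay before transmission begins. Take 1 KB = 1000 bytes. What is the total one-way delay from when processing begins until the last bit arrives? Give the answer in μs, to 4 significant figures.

147500 μs

L = 65600 bits.
Transmission delay = L/R = 65600 / 2430000 = 26995.9 μs.
Propagation delay = d/s = 36000000 m / 300000000 m/s = 120000 μs.
Plus processing delay 0.46 ms = 460 μs.
Total = 147500 μs.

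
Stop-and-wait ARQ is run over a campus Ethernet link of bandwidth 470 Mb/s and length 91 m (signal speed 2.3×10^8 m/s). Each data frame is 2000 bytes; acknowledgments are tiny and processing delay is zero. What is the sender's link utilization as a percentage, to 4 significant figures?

t_tx = L/R = 16000/470000000 = 3.40426e-05 s.
t_prop = 91/2.3e+08 = 3.95652e-07 s; RTT = 7.91304e-07 s.
Cycle = t_tx + RTT = 3.48339e-05 s.
Utilization = t_tx / cycle = 3.40426e-05/3.48339e-05 = 97.73 %.

97.73 %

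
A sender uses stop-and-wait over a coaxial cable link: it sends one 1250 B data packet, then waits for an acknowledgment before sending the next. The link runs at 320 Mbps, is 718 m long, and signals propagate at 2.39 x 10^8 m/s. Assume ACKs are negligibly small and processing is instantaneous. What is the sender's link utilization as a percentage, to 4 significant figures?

83.87 %

t_tx = L/R = 10000/320000000 = 3.125e-05 s.
t_prop = 718/239000000 = 3.00418e-06 s; RTT = 6.00837e-06 s.
Cycle = t_tx + RTT = 3.72584e-05 s.
Utilization = t_tx / cycle = 3.125e-05/3.72584e-05 = 83.87 %.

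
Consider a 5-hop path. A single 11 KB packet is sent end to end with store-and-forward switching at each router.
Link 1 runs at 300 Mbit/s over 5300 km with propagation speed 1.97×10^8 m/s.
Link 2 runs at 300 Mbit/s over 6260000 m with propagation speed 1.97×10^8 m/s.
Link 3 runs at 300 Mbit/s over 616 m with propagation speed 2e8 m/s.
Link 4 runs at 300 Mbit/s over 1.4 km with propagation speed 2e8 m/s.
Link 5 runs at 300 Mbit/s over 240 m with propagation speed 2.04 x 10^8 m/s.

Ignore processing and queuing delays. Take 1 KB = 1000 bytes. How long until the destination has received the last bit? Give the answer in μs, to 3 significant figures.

60200 μs

L = 88000 bits.
Transmission delay per hop = L/R = 88000/300000000 = 293.333 μs; 5 hops → 1466.67 μs.
Propagation delays (d/s per hop): 26903.6, 31776.6, 3.08, 7, 1.17647 μs; sum = 58691.5 μs.
End-to-end = 60200 μs.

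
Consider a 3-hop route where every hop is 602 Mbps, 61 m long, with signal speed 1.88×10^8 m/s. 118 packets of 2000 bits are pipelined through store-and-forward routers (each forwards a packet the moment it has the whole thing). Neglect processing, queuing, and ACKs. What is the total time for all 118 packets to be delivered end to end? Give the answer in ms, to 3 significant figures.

0.400 ms

Per-hop transmission t_tx = L/R = 2000/602000000 = 0.00332226 ms.
Per-hop propagation t_prop = 61/188000000 = 0.000324468 ms.
Pipeline fill: first packet needs 3·t_tx to clear all hops; remaining 117 packets each add one t_tx.
Total = (3+118-1)·t_tx + 3·t_prop = 120·0.00332226 + 3·0.000324468 = 0.400 ms.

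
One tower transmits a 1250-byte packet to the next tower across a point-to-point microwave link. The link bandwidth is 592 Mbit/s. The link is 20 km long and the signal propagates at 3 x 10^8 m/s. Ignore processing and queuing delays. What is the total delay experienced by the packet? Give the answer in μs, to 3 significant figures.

L = 1250 × 8 = 10000 bits.
Transmission delay = L/R = 10000 / 592000000 = 16.8919 μs.
Propagation delay = d/s = 20000 m / 300000000 m/s = 66.6667 μs.
Total = 83.6 μs.

83.6 μs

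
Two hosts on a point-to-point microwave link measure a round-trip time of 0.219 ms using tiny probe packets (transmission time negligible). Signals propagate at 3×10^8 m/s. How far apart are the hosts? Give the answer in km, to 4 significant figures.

32.85 km

One-way propagation = RTT/2 = 0.1095 ms.
d = s × t = 300000000 × 0.0001095 = 32.85 km.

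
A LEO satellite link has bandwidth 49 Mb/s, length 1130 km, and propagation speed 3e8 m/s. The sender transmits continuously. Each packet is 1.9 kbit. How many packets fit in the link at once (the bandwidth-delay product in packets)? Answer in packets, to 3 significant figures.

Propagation delay = 1130000 / 300000000 = 0.00376667 s.
BDP = R × t_prop = 49000000 × 0.00376667 = 184567 bits.
In packets of 1900 bits: 97.1 packets.

97.1 packets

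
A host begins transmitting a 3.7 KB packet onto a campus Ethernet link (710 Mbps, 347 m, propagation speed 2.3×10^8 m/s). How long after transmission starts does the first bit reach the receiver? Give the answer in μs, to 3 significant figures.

First bit experiences only propagation delay: d/s = 347/2.3e+08 = 1.51 μs.

1.51 μs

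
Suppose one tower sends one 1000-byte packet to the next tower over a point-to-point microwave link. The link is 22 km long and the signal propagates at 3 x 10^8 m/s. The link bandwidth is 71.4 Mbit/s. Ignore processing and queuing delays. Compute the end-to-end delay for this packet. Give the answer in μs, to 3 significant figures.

185 μs

L = 1000 × 8 = 8000 bits.
Transmission delay = L/R = 8000 / 71400000 = 112.045 μs.
Propagation delay = d/s = 22000 m / 300000000 m/s = 73.3333 μs.
Total = 185 μs.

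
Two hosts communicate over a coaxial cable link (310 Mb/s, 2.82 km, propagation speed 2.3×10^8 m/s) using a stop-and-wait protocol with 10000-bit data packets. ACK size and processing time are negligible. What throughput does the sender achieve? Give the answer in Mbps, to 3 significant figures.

t_tx = L/R = 10000/310000000 = 3.22581e-05 s.
t_prop = 2820/2.3e+08 = 1.22609e-05 s; RTT = 2.45217e-05 s.
Cycle = t_tx + RTT = 5.67798e-05 s.
Throughput = L / cycle = 10000 / 5.67798e-05 = 176 Mbps.

176 Mbps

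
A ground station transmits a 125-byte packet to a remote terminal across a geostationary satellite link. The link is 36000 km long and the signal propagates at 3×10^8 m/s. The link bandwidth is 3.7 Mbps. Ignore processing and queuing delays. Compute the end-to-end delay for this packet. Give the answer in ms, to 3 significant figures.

120 ms

L = 125 × 8 = 1000 bits.
Transmission delay = L/R = 1000 / 3700000 = 0.27027 ms.
Propagation delay = d/s = 36000000 m / 300000000 m/s = 120 ms.
Total = 120 ms.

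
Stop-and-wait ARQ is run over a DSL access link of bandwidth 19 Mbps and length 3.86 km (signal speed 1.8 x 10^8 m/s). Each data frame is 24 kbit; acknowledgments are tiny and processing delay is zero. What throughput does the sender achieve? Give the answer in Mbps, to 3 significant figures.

18.4 Mbps

t_tx = L/R = 24000/19000000 = 0.00126316 s.
t_prop = 3860/180000000 = 2.14444e-05 s; RTT = 4.28889e-05 s.
Cycle = t_tx + RTT = 0.00130605 s.
Throughput = L / cycle = 24000 / 0.00130605 = 18.4 Mbps.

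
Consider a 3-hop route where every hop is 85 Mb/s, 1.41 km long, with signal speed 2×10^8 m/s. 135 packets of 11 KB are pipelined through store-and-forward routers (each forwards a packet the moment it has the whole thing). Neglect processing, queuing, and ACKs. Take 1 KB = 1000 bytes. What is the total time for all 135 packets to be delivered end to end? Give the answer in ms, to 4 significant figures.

141.9 ms

Per-hop transmission t_tx = L/R = 88000/85000000 = 1.03529 ms.
Per-hop propagation t_prop = 1410/200000000 = 0.00705 ms.
Pipeline fill: first packet needs 3·t_tx to clear all hops; remaining 134 packets each add one t_tx.
Total = (3+135-1)·t_tx + 3·t_prop = 137·1.03529 + 3·0.00705 = 141.9 ms.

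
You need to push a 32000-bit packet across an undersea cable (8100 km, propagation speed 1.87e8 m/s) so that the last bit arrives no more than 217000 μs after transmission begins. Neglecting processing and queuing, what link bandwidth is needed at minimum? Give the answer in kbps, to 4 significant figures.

Propagation delay = 8100000 / 187000000 = 43315.5 μs.
Transmission budget = 217000 − 43315.5 = 173684 μs.
R ≥ L / t_tx = 32000 bits / 0.173684 s = 184.2 kbps.

184.2 kbps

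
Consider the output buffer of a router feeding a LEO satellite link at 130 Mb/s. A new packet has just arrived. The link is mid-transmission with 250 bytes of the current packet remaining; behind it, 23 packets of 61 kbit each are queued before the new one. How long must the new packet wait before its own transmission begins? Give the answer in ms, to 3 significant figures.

Each queued packet: L/R = 61000/130000000 = 0.469231 ms.
23 queued → 10.7923 ms.
Plus remaining 2000 bits of current packet: 0.0153846 ms.
Queuing delay = 10.8 ms.

10.8 ms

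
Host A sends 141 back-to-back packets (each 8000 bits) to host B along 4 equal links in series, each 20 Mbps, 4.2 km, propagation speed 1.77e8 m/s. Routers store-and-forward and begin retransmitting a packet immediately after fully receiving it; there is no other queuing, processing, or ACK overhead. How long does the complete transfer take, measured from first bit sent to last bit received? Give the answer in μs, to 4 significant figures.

57690 μs

Per-hop transmission t_tx = L/R = 8000/20000000 = 400 μs.
Per-hop propagation t_prop = 4200/177000000 = 23.7288 μs.
Pipeline fill: first packet needs 4·t_tx to clear all hops; remaining 140 packets each add one t_tx.
Total = (4+141-1)·t_tx + 4·t_prop = 144·400 + 4·23.7288 = 57690 μs.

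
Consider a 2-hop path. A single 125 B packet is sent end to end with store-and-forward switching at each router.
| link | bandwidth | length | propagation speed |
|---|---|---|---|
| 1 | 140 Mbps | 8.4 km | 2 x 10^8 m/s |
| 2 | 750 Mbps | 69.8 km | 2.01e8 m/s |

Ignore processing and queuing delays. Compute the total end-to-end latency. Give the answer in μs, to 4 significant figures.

397.7 μs

L = 125 × 8 = 1000 bits.
Transmission delays (L/R per hop): 7.14286, 1.33333 μs; sum = 8.47619 μs.
Propagation delays (d/s per hop): 42, 347.264 μs; sum = 389.264 μs.
End-to-end = 397.7 μs.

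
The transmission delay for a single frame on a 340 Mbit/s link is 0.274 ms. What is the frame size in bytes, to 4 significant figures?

11650 bytes

L = R × t_tx = 340000000 b/s × 0.000274 s = 93160 bits.
In bytes: 93160 / 8 = 11650 bytes.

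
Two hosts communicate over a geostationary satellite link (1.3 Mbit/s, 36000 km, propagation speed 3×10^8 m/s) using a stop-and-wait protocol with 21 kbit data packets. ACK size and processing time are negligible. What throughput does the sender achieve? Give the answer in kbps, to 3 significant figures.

82.0 kbps

t_tx = L/R = 21000/1300000 = 0.0161538 s.
t_prop = 36000000/300000000 = 0.12 s; RTT = 0.24 s.
Cycle = t_tx + RTT = 0.256154 s.
Throughput = L / cycle = 21000 / 0.256154 = 82.0 kbps.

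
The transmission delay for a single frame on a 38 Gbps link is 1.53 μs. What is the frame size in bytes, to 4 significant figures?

7268 bytes

L = R × t_tx = 38000000000 b/s × 1.53e-06 s = 58140 bits.
In bytes: 58140 / 8 = 7268 bytes.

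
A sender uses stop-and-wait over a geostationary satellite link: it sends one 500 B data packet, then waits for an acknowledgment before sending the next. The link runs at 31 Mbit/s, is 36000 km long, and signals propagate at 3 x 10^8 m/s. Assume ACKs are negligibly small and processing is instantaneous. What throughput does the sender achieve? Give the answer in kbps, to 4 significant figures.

t_tx = L/R = 4000/31000000 = 0.000129032 s.
t_prop = 36000000/300000000 = 0.12 s; RTT = 0.24 s.
Cycle = t_tx + RTT = 0.240129 s.
Throughput = L / cycle = 4000 / 0.240129 = 16.66 kbps.

16.66 kbps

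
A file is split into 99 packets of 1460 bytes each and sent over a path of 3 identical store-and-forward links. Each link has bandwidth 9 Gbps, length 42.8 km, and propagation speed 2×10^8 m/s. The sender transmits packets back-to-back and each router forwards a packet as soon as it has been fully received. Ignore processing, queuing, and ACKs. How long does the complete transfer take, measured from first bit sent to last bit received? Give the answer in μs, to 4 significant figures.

Per-hop transmission t_tx = L/R = 11680/9000000000 = 1.29778 μs.
Per-hop propagation t_prop = 42800/200000000 = 214 μs.
Pipeline fill: first packet needs 3·t_tx to clear all hops; remaining 98 packets each add one t_tx.
Total = (3+99-1)·t_tx + 3·t_prop = 101·1.29778 + 3·214 = 773.1 μs.

773.1 μs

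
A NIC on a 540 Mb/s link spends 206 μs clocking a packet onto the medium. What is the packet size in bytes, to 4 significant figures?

L = R × t_tx = 540000000 b/s × 0.000206 s = 111240 bits.
In bytes: 111240 / 8 = 13910 bytes.

13910 bytes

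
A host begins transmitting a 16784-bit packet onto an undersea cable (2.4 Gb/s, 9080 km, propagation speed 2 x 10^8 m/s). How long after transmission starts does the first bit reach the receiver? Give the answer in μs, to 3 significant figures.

First bit experiences only propagation delay: d/s = 9080000/200000000 = 45400 μs.

45400 μs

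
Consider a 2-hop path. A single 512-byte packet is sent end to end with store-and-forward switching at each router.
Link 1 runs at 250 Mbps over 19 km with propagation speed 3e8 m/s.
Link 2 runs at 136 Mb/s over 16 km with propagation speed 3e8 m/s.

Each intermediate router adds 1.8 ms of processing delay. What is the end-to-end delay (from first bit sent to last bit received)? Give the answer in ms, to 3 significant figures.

L = 512 × 8 = 4096 bits.
Transmission delays (L/R per hop): 0.016384, 0.0301176 ms; sum = 0.0465016 ms.
Propagation delays (d/s per hop): 0.0633333, 0.0533333 ms; sum = 0.116667 ms.
Processing at 1 router(s): 1 × 1.8 ms = 1.8 ms.
End-to-end = 1.96 ms.

1.96 ms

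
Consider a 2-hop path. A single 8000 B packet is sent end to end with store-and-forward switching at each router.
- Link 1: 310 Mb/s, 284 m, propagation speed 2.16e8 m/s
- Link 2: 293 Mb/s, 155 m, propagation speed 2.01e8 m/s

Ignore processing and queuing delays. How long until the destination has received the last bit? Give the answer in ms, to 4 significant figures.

L = 8000 × 8 = 64000 bits.
Transmission delays (L/R per hop): 0.206452, 0.21843 ms; sum = 0.424882 ms.
Propagation delays (d/s per hop): 0.00131481, 0.000771144 ms; sum = 0.00208596 ms.
End-to-end = 0.4270 ms.

0.4270 ms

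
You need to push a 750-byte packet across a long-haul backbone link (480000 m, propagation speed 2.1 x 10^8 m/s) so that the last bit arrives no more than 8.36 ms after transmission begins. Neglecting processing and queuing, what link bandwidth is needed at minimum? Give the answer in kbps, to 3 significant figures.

988 kbps

L = 6000 bits.
Propagation delay = 480000 / 210000000 = 2.28571 ms.
Transmission budget = 8.36 − 2.28571 = 6.07429 ms.
R ≥ L / t_tx = 6000 bits / 0.00607429 s = 988 kbps.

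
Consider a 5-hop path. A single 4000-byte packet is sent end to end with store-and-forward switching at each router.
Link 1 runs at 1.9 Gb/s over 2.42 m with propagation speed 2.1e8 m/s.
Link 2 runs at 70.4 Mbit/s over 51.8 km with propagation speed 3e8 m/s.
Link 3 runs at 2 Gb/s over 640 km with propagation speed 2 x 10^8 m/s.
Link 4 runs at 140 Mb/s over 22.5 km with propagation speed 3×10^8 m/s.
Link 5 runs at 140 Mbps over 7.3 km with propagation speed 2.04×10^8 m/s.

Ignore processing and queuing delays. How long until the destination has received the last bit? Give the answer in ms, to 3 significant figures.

4.43 ms

L = 4000 × 8 = 32000 bits.
Transmission delays (L/R per hop): 0.0168421, 0.454545, 0.016, 0.228571, 0.228571 ms; sum = 0.94453 ms.
Propagation delays (d/s per hop): 1.15238e-05, 0.172667, 3.2, 0.075, 0.0357843 ms; sum = 3.48346 ms.
End-to-end = 4.43 ms.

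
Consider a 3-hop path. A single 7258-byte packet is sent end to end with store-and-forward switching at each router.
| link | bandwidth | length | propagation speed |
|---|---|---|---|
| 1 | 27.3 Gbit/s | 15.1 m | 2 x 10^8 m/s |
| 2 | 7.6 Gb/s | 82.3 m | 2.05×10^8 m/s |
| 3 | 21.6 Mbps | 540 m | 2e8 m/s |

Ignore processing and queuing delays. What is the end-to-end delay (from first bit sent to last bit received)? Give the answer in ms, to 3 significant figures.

2.70 ms

L = 7258 × 8 = 58064 bits.
Transmission delays (L/R per hop): 0.00212689, 0.00764, 2.68815 ms; sum = 2.69792 ms.
Propagation delays (d/s per hop): 7.55e-05, 0.000401463, 0.0027 ms; sum = 0.00317696 ms.
End-to-end = 2.70 ms.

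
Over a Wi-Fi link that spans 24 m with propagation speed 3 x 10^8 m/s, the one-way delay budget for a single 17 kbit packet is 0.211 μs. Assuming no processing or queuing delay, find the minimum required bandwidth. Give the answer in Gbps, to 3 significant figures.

Propagation delay = 24 / 300000000 = 0.08 μs.
Transmission budget = 0.211 − 0.08 = 0.131 μs.
R ≥ L / t_tx = 17000 bits / 1.31e-07 s = 130 Gbps.

130 Gbps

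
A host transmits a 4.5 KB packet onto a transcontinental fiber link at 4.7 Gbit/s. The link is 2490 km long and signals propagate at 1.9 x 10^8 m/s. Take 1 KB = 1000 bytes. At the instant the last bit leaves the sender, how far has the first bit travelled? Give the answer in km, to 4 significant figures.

t_tx = L/R = 36000/4700000000 = 7.65957e-06 s.
Distance = s × t_tx = 190000000 × 7.65957e-06 = 1.455 km.

1.455 km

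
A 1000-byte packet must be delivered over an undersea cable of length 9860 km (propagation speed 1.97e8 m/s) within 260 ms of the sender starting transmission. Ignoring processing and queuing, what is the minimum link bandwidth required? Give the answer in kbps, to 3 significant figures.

38.1 kbps

L = 8000 bits.
Propagation delay = 9860000 / 197000000 = 50.0508 ms.
Transmission budget = 260 − 50.0508 = 209.949 ms.
R ≥ L / t_tx = 8000 bits / 0.209949 s = 38.1 kbps.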